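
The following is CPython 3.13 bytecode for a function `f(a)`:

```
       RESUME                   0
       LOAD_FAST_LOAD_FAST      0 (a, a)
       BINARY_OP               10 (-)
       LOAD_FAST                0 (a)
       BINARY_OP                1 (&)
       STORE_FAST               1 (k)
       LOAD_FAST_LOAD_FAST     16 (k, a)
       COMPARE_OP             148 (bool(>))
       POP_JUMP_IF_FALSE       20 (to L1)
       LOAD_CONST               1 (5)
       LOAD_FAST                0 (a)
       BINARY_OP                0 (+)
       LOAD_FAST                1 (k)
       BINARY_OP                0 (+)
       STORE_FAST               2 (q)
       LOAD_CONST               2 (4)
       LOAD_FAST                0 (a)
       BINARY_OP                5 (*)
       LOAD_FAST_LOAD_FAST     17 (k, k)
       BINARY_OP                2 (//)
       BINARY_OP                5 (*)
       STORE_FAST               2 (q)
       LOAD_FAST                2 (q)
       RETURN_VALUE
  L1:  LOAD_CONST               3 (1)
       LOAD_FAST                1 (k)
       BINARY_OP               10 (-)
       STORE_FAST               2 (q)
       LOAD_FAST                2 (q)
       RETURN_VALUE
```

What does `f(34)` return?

1

LOAD_FAST_LOAD_FAST a,a → push 34,34. Stack: [34, 34]
BINARY_OP - → 34 - 34 = 0. Stack: [0]
LOAD_FAST a → push 34. Stack: [0, 34]
BINARY_OP & → 0 & 34 = 0. Stack: [0]
STORE_FAST k → k=0. Stack: []
LOAD_FAST_LOAD_FAST k,a → push 0,34. Stack: [0, 34]
COMPARE_OP bool(>) → 0 vs 34 = False. Stack: [False]
POP_JUMP_IF_FALSE → pop False; jump. Stack: []
LOAD_CONST → push 1. Stack: [1]
LOAD_FAST k → push 0. Stack: [1, 0]
BINARY_OP - → 1 - 0 = 1. Stack: [1]
STORE_FAST q → q=1. Stack: []
LOAD_FAST q → push 1. Stack: [1]
RETURN_VALUE → return 1.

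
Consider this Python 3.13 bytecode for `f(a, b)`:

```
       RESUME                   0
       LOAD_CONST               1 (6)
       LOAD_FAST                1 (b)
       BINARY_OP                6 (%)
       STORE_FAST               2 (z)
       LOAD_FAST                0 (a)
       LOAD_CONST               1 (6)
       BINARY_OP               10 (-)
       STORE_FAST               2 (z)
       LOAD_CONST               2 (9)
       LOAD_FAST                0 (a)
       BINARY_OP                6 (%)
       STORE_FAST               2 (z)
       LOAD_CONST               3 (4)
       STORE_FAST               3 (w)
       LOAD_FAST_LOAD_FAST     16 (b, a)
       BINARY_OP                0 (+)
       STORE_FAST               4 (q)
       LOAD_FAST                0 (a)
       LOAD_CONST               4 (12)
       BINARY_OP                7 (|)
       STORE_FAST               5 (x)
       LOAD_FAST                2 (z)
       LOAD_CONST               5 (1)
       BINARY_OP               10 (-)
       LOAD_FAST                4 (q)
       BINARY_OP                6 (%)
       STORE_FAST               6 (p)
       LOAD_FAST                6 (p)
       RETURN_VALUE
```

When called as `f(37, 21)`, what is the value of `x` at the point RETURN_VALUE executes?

LOAD_CONST → push 6. Stack: [6]
LOAD_FAST b → push 21. Stack: [6, 21]
BINARY_OP % → 6 % 21 = 6. Stack: [6]
STORE_FAST z → z=6. Stack: []
LOAD_FAST a → push 37. Stack: [37]
LOAD_CONST → push 6. Stack: [37, 6]
BINARY_OP - → 37 - 6 = 31. Stack: [31]
STORE_FAST z → z=31. Stack: []
LOAD_CONST → push 9. Stack: [9]
LOAD_FAST a → push 37. Stack: [9, 37]
BINARY_OP % → 9 % 37 = 9. Stack: [9]
STORE_FAST z → z=9. Stack: []
LOAD_CONST → push 4. Stack: [4]
STORE_FAST w → w=4. Stack: []
LOAD_FAST_LOAD_FAST b,a → push 21,37. Stack: [21, 37]
BINARY_OP + → 21 + 37 = 58. Stack: [58]
STORE_FAST q → q=58. Stack: []
LOAD_FAST a → push 37. Stack: [37]
LOAD_CONST → push 12. Stack: [37, 12]
BINARY_OP | → 37 | 12 = 45. Stack: [45]
STORE_FAST x → x=45. Stack: []
LOAD_FAST z → push 9. Stack: [9]
LOAD_CONST → push 1. Stack: [9, 1]
BINARY_OP - → 9 - 1 = 8. Stack: [8]
LOAD_FAST q → push 58. Stack: [8, 58]
BINARY_OP % → 8 % 58 = 8. Stack: [8]
STORE_FAST p → p=8. Stack: []
LOAD_FAST p → push 8. Stack: [8]
RETURN_VALUE → return 8.

45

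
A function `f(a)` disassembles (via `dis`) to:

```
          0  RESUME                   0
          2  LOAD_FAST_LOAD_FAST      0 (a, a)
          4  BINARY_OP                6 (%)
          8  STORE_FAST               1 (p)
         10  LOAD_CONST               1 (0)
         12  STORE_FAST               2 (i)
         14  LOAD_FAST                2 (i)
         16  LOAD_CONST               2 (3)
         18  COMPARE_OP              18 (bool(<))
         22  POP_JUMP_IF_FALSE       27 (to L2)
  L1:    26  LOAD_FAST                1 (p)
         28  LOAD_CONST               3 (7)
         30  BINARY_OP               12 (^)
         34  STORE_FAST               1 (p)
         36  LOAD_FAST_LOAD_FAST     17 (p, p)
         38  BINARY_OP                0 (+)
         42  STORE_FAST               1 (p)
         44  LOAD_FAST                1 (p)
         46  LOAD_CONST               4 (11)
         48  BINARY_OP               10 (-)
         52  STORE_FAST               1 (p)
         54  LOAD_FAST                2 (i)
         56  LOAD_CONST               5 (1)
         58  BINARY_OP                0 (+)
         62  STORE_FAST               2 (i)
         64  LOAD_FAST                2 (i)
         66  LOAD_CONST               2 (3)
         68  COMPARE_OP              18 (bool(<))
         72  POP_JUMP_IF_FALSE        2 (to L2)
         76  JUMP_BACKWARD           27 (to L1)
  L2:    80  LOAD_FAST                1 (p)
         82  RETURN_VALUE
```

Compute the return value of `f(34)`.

-23

LOAD_FAST_LOAD_FAST a,a → push 34,34
BINARY_OP % → 34 % 34 = 0
STORE_FAST p → p=0
LOAD_CONST → push 0
STORE_FAST i → i=0
LOAD_FAST i → push 0
LOAD_CONST → push 3
COMPARE_OP bool(<) → 0 vs 3 = True
POP_JUMP_IF_FALSE → pop True; no jump
LOAD_FAST p → push 0
LOAD_CONST → push 7
BINARY_OP ^ → 0 ^ 7 = 7
STORE_FAST p → p=7
LOAD_FAST_LOAD_FAST p,p → push 7,7
BINARY_OP + → 7 + 7 = 14
STORE_FAST p → p=14
LOAD_FAST p → push 14
LOAD_CONST → push 11
BINARY_OP - → 14 - 11 = 3
STORE_FAST p → p=3
LOAD_FAST i → push 0
LOAD_CONST → push 1
BINARY_OP + → 0 + 1 = 1
STORE_FAST i → i=1
LOAD_FAST i → push 1
LOAD_CONST → push 3
COMPARE_OP bool(<) → 1 vs 3 = True
POP_JUMP_IF_FALSE → pop True; no jump
LOAD_FAST p → push 3
LOAD_CONST → push 7
BINARY_OP ^ → 3 ^ 7 = 4
STORE_FAST p → p=4
LOAD_FAST_LOAD_FAST p,p → push 4,4
BINARY_OP + → 4 + 4 = 8
STORE_FAST p → p=8
LOAD_FAST p → push 8
LOAD_CONST → push 11
BINARY_OP - → 8 - 11 = -3
STORE_FAST p → p=-3
LOAD_FAST i → push 1
LOAD_CONST → push 1
BINARY_OP + → 1 + 1 = 2
STORE_FAST i → i=2
LOAD_FAST i → push 2
LOAD_CONST → push 3
COMPARE_OP bool(<) → 2 vs 3 = True
POP_JUMP_IF_FALSE → pop True; no jump
LOAD_FAST p → push -3
LOAD_CONST → push 7
BINARY_OP ^ → -3 ^ 7 = -6
STORE_FAST p → p=-6
LOAD_FAST_LOAD_FAST p,p → push -6,-6
BINARY_OP + → -6 + -6 = -12
STORE_FAST p → p=-12
LOAD_FAST p → push -12
LOAD_CONST → push 11
BINARY_OP - → -12 - 11 = -23
STORE_FAST p → p=-23
LOAD_FAST i → push 2
LOAD_CONST → push 1
BINARY_OP + → 2 + 1 = 3
STORE_FAST i → i=3
LOAD_FAST i → push 3
LOAD_CONST → push 3
COMPARE_OP bool(<) → 3 vs 3 = False
POP_JUMP_IF_FALSE → pop False; jump
LOAD_FAST p → push -23
RETURN_VALUE → return -23.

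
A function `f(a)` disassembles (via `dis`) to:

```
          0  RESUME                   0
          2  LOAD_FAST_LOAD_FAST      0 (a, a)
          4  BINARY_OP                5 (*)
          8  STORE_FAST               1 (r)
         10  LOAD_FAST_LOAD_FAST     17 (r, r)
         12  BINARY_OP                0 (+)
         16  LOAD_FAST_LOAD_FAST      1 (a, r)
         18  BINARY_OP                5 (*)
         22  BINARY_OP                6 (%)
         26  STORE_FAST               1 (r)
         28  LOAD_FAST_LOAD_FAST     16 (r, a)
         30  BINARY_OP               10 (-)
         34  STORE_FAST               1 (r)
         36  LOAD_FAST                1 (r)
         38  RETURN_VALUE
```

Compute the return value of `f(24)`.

1128

LOAD_FAST_LOAD_FAST a,a → push 24,24. Stack: [24, 24]
BINARY_OP * → 24 * 24 = 576. Stack: [576]
STORE_FAST r → r=576. Stack: []
LOAD_FAST_LOAD_FAST r,r → push 576,576. Stack: [576, 576]
BINARY_OP + → 576 + 576 = 1152. Stack: [1152]
LOAD_FAST_LOAD_FAST a,r → push 24,576. Stack: [1152, 24, 576]
BINARY_OP * → 24 * 576 = 13824. Stack: [1152, 13824]
BINARY_OP % → 1152 % 13824 = 1152. Stack: [1152]
STORE_FAST r → r=1152. Stack: []
LOAD_FAST_LOAD_FAST r,a → push 1152,24. Stack: [1152, 24]
BINARY_OP - → 1152 - 24 = 1128. Stack: [1128]
STORE_FAST r → r=1128. Stack: []
LOAD_FAST r → push 1128. Stack: [1128]
RETURN_VALUE → return 1128.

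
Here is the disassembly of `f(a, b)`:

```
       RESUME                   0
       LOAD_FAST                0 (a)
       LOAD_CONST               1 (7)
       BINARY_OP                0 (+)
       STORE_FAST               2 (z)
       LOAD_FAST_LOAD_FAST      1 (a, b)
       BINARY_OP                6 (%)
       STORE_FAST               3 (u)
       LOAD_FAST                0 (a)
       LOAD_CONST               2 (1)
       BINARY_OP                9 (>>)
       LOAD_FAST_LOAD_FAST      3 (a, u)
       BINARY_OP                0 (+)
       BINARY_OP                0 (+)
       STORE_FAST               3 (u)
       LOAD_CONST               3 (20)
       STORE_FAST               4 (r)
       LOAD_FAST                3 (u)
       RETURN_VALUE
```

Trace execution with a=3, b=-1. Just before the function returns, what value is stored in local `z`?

10

LOAD_FAST a → push 3. Stack: [3]
LOAD_CONST → push 7. Stack: [3, 7]
BINARY_OP + → 3 + 7 = 10. Stack: [10]
STORE_FAST z → z=10. Stack: []
LOAD_FAST_LOAD_FAST a,b → push 3,-1. Stack: [3, -1]
BINARY_OP % → 3 % -1 = 0. Stack: [0]
STORE_FAST u → u=0. Stack: []
LOAD_FAST a → push 3. Stack: [3]
LOAD_CONST → push 1. Stack: [3, 1]
BINARY_OP >> → 3 >> 1 = 1. Stack: [1]
LOAD_FAST_LOAD_FAST a,u → push 3,0. Stack: [1, 3, 0]
BINARY_OP + → 3 + 0 = 3. Stack: [1, 3]
BINARY_OP + → 1 + 3 = 4. Stack: [4]
STORE_FAST u → u=4. Stack: []
LOAD_CONST → push 20. Stack: [20]
STORE_FAST r → r=20. Stack: []
LOAD_FAST u → push 4. Stack: [4]
RETURN_VALUE → return 4.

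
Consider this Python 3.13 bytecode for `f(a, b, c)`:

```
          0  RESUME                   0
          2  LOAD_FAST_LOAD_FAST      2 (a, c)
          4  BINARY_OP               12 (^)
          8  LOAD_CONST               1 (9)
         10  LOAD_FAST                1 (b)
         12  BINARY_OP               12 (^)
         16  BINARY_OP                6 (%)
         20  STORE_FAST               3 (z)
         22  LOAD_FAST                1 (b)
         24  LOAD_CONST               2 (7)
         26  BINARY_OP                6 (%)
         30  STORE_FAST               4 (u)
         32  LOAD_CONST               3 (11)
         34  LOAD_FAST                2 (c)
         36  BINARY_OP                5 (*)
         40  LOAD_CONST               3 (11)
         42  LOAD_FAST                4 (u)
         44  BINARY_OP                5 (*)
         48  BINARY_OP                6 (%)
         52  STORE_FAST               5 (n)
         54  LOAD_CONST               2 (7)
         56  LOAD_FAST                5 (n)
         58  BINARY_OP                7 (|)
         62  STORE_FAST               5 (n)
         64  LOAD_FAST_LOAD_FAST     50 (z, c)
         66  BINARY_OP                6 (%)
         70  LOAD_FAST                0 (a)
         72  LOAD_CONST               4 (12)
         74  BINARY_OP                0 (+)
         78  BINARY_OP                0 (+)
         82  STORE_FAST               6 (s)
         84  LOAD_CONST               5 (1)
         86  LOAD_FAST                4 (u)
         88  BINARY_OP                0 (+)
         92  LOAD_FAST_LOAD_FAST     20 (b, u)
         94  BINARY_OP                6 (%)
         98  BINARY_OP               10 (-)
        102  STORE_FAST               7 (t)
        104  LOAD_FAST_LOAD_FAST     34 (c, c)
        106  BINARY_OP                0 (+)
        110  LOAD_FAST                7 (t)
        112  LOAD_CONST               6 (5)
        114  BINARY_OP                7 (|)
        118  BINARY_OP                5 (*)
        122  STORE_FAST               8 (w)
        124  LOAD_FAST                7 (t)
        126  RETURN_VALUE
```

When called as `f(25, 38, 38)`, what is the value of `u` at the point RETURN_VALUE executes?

3

LOAD_FAST_LOAD_FAST a,c → push 25,38. Stack: [25, 38]
BINARY_OP ^ → 25 ^ 38 = 63. Stack: [63]
LOAD_CONST → push 9. Stack: [63, 9]
LOAD_FAST b → push 38. Stack: [63, 9, 38]
BINARY_OP ^ → 9 ^ 38 = 47. Stack: [63, 47]
BINARY_OP % → 63 % 47 = 16. Stack: [16]
STORE_FAST z → z=16. Stack: []
LOAD_FAST b → push 38. Stack: [38]
LOAD_CONST → push 7. Stack: [38, 7]
BINARY_OP % → 38 % 7 = 3. Stack: [3]
STORE_FAST u → u=3. Stack: []
LOAD_CONST → push 11. Stack: [11]
LOAD_FAST c → push 38. Stack: [11, 38]
BINARY_OP * → 11 * 38 = 418. Stack: [418]
LOAD_CONST → push 11. Stack: [418, 11]
LOAD_FAST u → push 3. Stack: [418, 11, 3]
BINARY_OP * → 11 * 3 = 33. Stack: [418, 33]
BINARY_OP % → 418 % 33 = 22. Stack: [22]
STORE_FAST n → n=22. Stack: []
LOAD_CONST → push 7. Stack: [7]
LOAD_FAST n → push 22. Stack: [7, 22]
BINARY_OP | → 7 | 22 = 23. Stack: [23]
STORE_FAST n → n=23. Stack: []
LOAD_FAST_LOAD_FAST z,c → push 16,38. Stack: [16, 38]
BINARY_OP % → 16 % 38 = 16. Stack: [16]
LOAD_FAST a → push 25. Stack: [16, 25]
LOAD_CONST → push 12. Stack: [16, 25, 12]
BINARY_OP + → 25 + 12 = 37. Stack: [16, 37]
BINARY_OP + → 16 + 37 = 53. Stack: [53]
STORE_FAST s → s=53. Stack: []
LOAD_CONST → push 1. Stack: [1]
LOAD_FAST u → push 3. Stack: [1, 3]
BINARY_OP + → 1 + 3 = 4. Stack: [4]
LOAD_FAST_LOAD_FAST b,u → push 38,3. Stack: [4, 38, 3]
BINARY_OP % → 38 % 3 = 2. Stack: [4, 2]
BINARY_OP - → 4 - 2 = 2. Stack: [2]
STORE_FAST t → t=2. Stack: []
LOAD_FAST_LOAD_FAST c,c → push 38,38. Stack: [38, 38]
BINARY_OP + → 38 + 38 = 76. Stack: [76]
LOAD_FAST t → push 2. Stack: [76, 2]
LOAD_CONST → push 5. Stack: [76, 2, 5]
BINARY_OP | → 2 | 5 = 7. Stack: [76, 7]
BINARY_OP * → 76 * 7 = 532. Stack: [532]
STORE_FAST w → w=532. Stack: []
LOAD_FAST t → push 2. Stack: [2]
RETURN_VALUE → return 2.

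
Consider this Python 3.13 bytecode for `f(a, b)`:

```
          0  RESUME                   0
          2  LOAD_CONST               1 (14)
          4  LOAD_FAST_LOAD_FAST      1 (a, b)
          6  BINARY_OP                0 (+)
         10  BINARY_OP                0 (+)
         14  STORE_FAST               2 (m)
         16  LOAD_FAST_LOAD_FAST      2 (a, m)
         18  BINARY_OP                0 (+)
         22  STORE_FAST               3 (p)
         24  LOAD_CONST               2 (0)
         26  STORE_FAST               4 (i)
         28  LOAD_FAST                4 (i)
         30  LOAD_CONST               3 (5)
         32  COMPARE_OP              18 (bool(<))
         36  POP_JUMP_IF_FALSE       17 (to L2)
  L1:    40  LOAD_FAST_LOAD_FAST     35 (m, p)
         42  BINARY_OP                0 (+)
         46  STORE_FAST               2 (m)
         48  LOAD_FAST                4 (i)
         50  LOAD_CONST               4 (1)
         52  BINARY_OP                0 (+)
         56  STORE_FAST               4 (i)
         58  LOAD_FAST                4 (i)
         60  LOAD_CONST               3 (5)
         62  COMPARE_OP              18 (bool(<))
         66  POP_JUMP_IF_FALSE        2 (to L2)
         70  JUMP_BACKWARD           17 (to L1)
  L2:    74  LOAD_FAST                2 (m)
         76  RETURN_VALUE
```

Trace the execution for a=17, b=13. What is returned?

349

LOAD_CONST → push 14
LOAD_FAST_LOAD_FAST a,b → push 17,13
BINARY_OP + → 17 + 13 = 30
BINARY_OP + → 14 + 30 = 44
STORE_FAST m → m=44
LOAD_FAST_LOAD_FAST a,m → push 17,44
BINARY_OP + → 17 + 44 = 61
STORE_FAST p → p=61
LOAD_CONST → push 0
STORE_FAST i → i=0
LOAD_FAST i → push 0
LOAD_CONST → push 5
COMPARE_OP bool(<) → 0 vs 5 = True
POP_JUMP_IF_FALSE → pop True; no jump
LOAD_FAST_LOAD_FAST m,p → push 44,61
BINARY_OP + → 44 + 61 = 105
STORE_FAST m → m=105
LOAD_FAST i → push 0
LOAD_CONST → push 1
BINARY_OP + → 0 + 1 = 1
STORE_FAST i → i=1
LOAD_FAST i → push 1
LOAD_CONST → push 5
COMPARE_OP bool(<) → 1 vs 5 = True
POP_JUMP_IF_FALSE → pop True; no jump
LOAD_FAST_LOAD_FAST m,p → push 105,61
BINARY_OP + → 105 + 61 = 166
STORE_FAST m → m=166
LOAD_FAST i → push 1
LOAD_CONST → push 1
BINARY_OP + → 1 + 1 = 2
STORE_FAST i → i=2
LOAD_FAST i → push 2
LOAD_CONST → push 5
COMPARE_OP bool(<) → 2 vs 5 = True
POP_JUMP_IF_FALSE → pop True; no jump
LOAD_FAST_LOAD_FAST m,p → push 166,61
BINARY_OP + → 166 + 61 = 227
STORE_FAST m → m=227
LOAD_FAST i → push 2
LOAD_CONST → push 1
BINARY_OP + → 2 + 1 = 3
STORE_FAST i → i=3
LOAD_FAST i → push 3
LOAD_CONST → push 5
COMPARE_OP bool(<) → 3 vs 5 = True
POP_JUMP_IF_FALSE → pop True; no jump
LOAD_FAST_LOAD_FAST m,p → push 227,61
BINARY_OP + → 227 + 61 = 288
STORE_FAST m → m=288
LOAD_FAST i → push 3
LOAD_CONST → push 1
BINARY_OP + → 3 + 1 = 4
STORE_FAST i → i=4
LOAD_FAST i → push 4
LOAD_CONST → push 5
COMPARE_OP bool(<) → 4 vs 5 = True
POP_JUMP_IF_FALSE → pop True; no jump
LOAD_FAST_LOAD_FAST m,p → push 288,61
BINARY_OP + → 288 + 61 = 349
STORE_FAST m → m=349
LOAD_FAST i → push 4
LOAD_CONST → push 1
BINARY_OP + → 4 + 1 = 5
STORE_FAST i → i=5
LOAD_FAST i → push 5
LOAD_CONST → push 5
COMPARE_OP bool(<) → 5 vs 5 = False
POP_JUMP_IF_FALSE → pop False; jump
LOAD_FAST m → push 349
RETURN_VALUE → return 349.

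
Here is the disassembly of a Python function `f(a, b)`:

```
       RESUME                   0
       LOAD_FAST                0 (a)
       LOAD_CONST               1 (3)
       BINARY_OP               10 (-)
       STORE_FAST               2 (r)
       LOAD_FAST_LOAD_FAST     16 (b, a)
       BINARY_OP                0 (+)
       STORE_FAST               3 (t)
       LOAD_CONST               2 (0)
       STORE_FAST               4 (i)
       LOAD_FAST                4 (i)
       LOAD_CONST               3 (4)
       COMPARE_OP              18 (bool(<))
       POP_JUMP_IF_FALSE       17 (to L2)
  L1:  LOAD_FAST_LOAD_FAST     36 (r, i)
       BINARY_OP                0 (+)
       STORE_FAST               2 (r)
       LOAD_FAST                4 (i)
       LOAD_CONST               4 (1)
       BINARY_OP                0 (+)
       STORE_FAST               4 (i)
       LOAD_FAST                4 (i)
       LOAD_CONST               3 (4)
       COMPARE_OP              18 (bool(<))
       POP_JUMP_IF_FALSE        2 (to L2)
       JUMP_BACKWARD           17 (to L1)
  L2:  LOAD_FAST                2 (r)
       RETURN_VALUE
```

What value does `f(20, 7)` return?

LOAD_FAST a → push 20. Stack: [20]
LOAD_CONST → push 3. Stack: [20, 3]
BINARY_OP - → 20 - 3 = 17. Stack: [17]
STORE_FAST r → r=17. Stack: []
LOAD_FAST_LOAD_FAST b,a → push 7,20. Stack: [7, 20]
BINARY_OP + → 7 + 20 = 27. Stack: [27]
STORE_FAST t → t=27. Stack: []
LOAD_CONST → push 0. Stack: [0]
STORE_FAST i → i=0. Stack: []
LOAD_FAST i → push 0. Stack: [0]
LOAD_CONST → push 4. Stack: [0, 4]
COMPARE_OP bool(<) → 0 vs 4 = True. Stack: [True]
POP_JUMP_IF_FALSE → pop True; no jump. Stack: []
LOAD_FAST_LOAD_FAST r,i → push 17,0. Stack: [17, 0]
BINARY_OP + → 17 + 0 = 17. Stack: [17]
STORE_FAST r → r=17. Stack: []
LOAD_FAST i → push 0. Stack: [0]
LOAD_CONST → push 1. Stack: [0, 1]
BINARY_OP + → 0 + 1 = 1. Stack: [1]
STORE_FAST i → i=1. Stack: []
LOAD_FAST i → push 1. Stack: [1]
LOAD_CONST → push 4. Stack: [1, 4]
COMPARE_OP bool(<) → 1 vs 4 = True. Stack: [True]
POP_JUMP_IF_FALSE → pop True; no jump. Stack: []
LOAD_FAST_LOAD_FAST r,i → push 17,1. Stack: [17, 1]
BINARY_OP + → 17 + 1 = 18. Stack: [18]
STORE_FAST r → r=18. Stack: []
LOAD_FAST i → push 1. Stack: [1]
LOAD_CONST → push 1. Stack: [1, 1]
BINARY_OP + → 1 + 1 = 2. Stack: [2]
STORE_FAST i → i=2. Stack: []
LOAD_FAST i → push 2. Stack: [2]
LOAD_CONST → push 4. Stack: [2, 4]
COMPARE_OP bool(<) → 2 vs 4 = True. Stack: [True]
POP_JUMP_IF_FALSE → pop True; no jump. Stack: []
LOAD_FAST_LOAD_FAST r,i → push 18,2. Stack: [18, 2]
BINARY_OP + → 18 + 2 = 20. Stack: [20]
STORE_FAST r → r=20. Stack: []
LOAD_FAST i → push 2. Stack: [2]
LOAD_CONST → push 1. Stack: [2, 1]
BINARY_OP + → 2 + 1 = 3. Stack: [3]
STORE_FAST i → i=3. Stack: []
LOAD_FAST i → push 3. Stack: [3]
LOAD_CONST → push 4. Stack: [3, 4]
COMPARE_OP bool(<) → 3 vs 4 = True. Stack: [True]
POP_JUMP_IF_FALSE → pop True; no jump. Stack: []
LOAD_FAST_LOAD_FAST r,i → push 20,3. Stack: [20, 3]
BINARY_OP + → 20 + 3 = 23. Stack: [23]
STORE_FAST r → r=23. Stack: []
LOAD_FAST i → push 3. Stack: [3]
LOAD_CONST → push 1. Stack: [3, 1]
BINARY_OP + → 3 + 1 = 4. Stack: [4]
STORE_FAST i → i=4. Stack: []
LOAD_FAST i → push 4. Stack: [4]
LOAD_CONST → push 4. Stack: [4, 4]
COMPARE_OP bool(<) → 4 vs 4 = False. Stack: [False]
POP_JUMP_IF_FALSE → pop False; jump. Stack: []
LOAD_FAST r → push 23. Stack: [23]
RETURN_VALUE → return 23.

23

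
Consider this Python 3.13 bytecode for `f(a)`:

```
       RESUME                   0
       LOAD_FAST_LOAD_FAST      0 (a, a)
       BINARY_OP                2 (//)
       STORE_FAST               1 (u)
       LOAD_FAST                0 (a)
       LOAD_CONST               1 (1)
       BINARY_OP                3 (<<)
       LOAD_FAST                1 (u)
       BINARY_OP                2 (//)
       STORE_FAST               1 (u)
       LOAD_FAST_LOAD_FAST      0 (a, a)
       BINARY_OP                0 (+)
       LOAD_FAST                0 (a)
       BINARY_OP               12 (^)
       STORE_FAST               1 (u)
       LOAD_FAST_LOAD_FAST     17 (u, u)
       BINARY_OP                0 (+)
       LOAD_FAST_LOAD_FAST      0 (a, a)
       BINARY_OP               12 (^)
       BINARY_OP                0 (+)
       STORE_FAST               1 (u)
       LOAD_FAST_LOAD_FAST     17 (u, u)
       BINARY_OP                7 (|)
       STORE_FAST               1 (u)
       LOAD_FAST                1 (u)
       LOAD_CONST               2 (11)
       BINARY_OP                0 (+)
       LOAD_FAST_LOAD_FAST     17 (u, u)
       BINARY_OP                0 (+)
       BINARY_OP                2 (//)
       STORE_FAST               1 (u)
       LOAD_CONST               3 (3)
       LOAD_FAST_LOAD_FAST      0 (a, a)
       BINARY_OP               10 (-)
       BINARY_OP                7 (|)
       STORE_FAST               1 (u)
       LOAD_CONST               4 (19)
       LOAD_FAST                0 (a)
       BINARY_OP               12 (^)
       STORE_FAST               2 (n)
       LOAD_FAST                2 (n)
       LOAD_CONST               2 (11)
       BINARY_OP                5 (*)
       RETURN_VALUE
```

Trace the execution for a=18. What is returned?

LOAD_FAST_LOAD_FAST a,a → push 18,18. Stack: [18, 18]
BINARY_OP // → 18 // 18 = 1. Stack: [1]
STORE_FAST u → u=1. Stack: []
LOAD_FAST a → push 18. Stack: [18]
LOAD_CONST → push 1. Stack: [18, 1]
BINARY_OP << → 18 << 1 = 36. Stack: [36]
LOAD_FAST u → push 1. Stack: [36, 1]
BINARY_OP // → 36 // 1 = 36. Stack: [36]
STORE_FAST u → u=36. Stack: []
LOAD_FAST_LOAD_FAST a,a → push 18,18. Stack: [18, 18]
BINARY_OP + → 18 + 18 = 36. Stack: [36]
LOAD_FAST a → push 18. Stack: [36, 18]
BINARY_OP ^ → 36 ^ 18 = 54. Stack: [54]
STORE_FAST u → u=54. Stack: []
LOAD_FAST_LOAD_FAST u,u → push 54,54. Stack: [54, 54]
BINARY_OP + → 54 + 54 = 108. Stack: [108]
LOAD_FAST_LOAD_FAST a,a → push 18,18. Stack: [108, 18, 18]
BINARY_OP ^ → 18 ^ 18 = 0. Stack: [108, 0]
BINARY_OP + → 108 + 0 = 108. Stack: [108]
STORE_FAST u → u=108. Stack: []
LOAD_FAST_LOAD_FAST u,u → push 108,108. Stack: [108, 108]
BINARY_OP | → 108 | 108 = 108. Stack: [108]
STORE_FAST u → u=108. Stack: []
LOAD_FAST u → push 108. Stack: [108]
LOAD_CONST → push 11. Stack: [108, 11]
BINARY_OP + → 108 + 11 = 119. Stack: [119]
LOAD_FAST_LOAD_FAST u,u → push 108,108. Stack: [119, 108, 108]
BINARY_OP + → 108 + 108 = 216. Stack: [119, 216]
BINARY_OP // → 119 // 216 = 0. Stack: [0]
STORE_FAST u → u=0. Stack: []
LOAD_CONST → push 3. Stack: [3]
LOAD_FAST_LOAD_FAST a,a → push 18,18. Stack: [3, 18, 18]
BINARY_OP - → 18 - 18 = 0. Stack: [3, 0]
BINARY_OP | → 3 | 0 = 3. Stack: [3]
STORE_FAST u → u=3. Stack: []
LOAD_CONST → push 19. Stack: [19]
LOAD_FAST a → push 18. Stack: [19, 18]
BINARY_OP ^ → 19 ^ 18 = 1. Stack: [1]
STORE_FAST n → n=1. Stack: []
LOAD_FAST n → push 1. Stack: [1]
LOAD_CONST → push 11. Stack: [1, 11]
BINARY_OP * → 1 * 11 = 11. Stack: [11]
RETURN_VALUE → return 11.

11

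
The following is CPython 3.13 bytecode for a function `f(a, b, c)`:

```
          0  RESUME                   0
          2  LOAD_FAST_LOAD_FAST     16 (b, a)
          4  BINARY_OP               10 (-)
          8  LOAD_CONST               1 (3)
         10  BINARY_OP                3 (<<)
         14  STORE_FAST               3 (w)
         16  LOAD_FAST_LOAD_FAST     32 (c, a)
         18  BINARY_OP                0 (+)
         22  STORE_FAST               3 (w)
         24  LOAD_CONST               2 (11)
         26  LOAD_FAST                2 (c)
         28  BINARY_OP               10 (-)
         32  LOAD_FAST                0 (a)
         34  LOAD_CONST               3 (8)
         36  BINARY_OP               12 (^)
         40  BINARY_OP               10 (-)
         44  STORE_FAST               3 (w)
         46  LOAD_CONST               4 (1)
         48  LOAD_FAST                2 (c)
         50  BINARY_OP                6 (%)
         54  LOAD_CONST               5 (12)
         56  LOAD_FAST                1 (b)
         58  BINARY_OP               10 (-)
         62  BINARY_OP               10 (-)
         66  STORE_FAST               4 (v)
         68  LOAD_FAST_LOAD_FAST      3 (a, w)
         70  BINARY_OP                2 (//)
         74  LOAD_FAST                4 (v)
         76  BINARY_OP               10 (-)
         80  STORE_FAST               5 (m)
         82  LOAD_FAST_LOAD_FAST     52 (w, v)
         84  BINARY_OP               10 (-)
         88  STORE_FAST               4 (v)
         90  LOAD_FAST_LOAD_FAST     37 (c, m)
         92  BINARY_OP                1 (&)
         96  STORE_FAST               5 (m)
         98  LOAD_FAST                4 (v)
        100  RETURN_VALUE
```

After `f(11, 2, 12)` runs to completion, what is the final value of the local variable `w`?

-4

LOAD_FAST_LOAD_FAST b,a → push 2,11. Stack: [2, 11]
BINARY_OP - → 2 - 11 = -9. Stack: [-9]
LOAD_CONST → push 3. Stack: [-9, 3]
BINARY_OP << → -9 << 3 = -72. Stack: [-72]
STORE_FAST w → w=-72. Stack: []
LOAD_FAST_LOAD_FAST c,a → push 12,11. Stack: [12, 11]
BINARY_OP + → 12 + 11 = 23. Stack: [23]
STORE_FAST w → w=23. Stack: []
LOAD_CONST → push 11. Stack: [11]
LOAD_FAST c → push 12. Stack: [11, 12]
BINARY_OP - → 11 - 12 = -1. Stack: [-1]
LOAD_FAST a → push 11. Stack: [-1, 11]
LOAD_CONST → push 8. Stack: [-1, 11, 8]
BINARY_OP ^ → 11 ^ 8 = 3. Stack: [-1, 3]
BINARY_OP - → -1 - 3 = -4. Stack: [-4]
STORE_FAST w → w=-4. Stack: []
LOAD_CONST → push 1. Stack: [1]
LOAD_FAST c → push 12. Stack: [1, 12]
BINARY_OP % → 1 % 12 = 1. Stack: [1]
LOAD_CONST → push 12. Stack: [1, 12]
LOAD_FAST b → push 2. Stack: [1, 12, 2]
BINARY_OP - → 12 - 2 = 10. Stack: [1, 10]
BINARY_OP - → 1 - 10 = -9. Stack: [-9]
STORE_FAST v → v=-9. Stack: []
LOAD_FAST_LOAD_FAST a,w → push 11,-4. Stack: [11, -4]
BINARY_OP // → 11 // -4 = -3. Stack: [-3]
LOAD_FAST v → push -9. Stack: [-3, -9]
BINARY_OP - → -3 - -9 = 6. Stack: [6]
STORE_FAST m → m=6. Stack: []
LOAD_FAST_LOAD_FAST w,v → push -4,-9. Stack: [-4, -9]
BINARY_OP - → -4 - -9 = 5. Stack: [5]
STORE_FAST v → v=5. Stack: []
LOAD_FAST_LOAD_FAST c,m → push 12,6. Stack: [12, 6]
BINARY_OP & → 12 & 6 = 4. Stack: [4]
STORE_FAST m → m=4. Stack: []
LOAD_FAST v → push 5. Stack: [5]
RETURN_VALUE → return 5.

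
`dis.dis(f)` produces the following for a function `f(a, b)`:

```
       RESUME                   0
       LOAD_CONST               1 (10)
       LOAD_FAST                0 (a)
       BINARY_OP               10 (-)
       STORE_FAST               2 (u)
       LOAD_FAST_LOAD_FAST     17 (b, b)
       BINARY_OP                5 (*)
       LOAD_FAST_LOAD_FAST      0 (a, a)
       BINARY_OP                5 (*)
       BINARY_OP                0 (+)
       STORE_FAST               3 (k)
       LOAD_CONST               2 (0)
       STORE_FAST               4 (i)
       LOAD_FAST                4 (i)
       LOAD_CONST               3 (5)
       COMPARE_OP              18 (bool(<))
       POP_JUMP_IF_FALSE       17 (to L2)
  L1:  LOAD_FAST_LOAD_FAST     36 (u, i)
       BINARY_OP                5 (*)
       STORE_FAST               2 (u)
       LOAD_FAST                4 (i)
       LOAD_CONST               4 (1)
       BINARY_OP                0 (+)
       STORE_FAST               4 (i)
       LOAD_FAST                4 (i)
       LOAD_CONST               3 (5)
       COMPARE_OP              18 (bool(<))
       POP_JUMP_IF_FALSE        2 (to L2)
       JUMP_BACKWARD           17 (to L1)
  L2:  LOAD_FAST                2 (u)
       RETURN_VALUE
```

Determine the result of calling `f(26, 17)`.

0

LOAD_CONST → push 10
LOAD_FAST a → push 26
BINARY_OP - → 10 - 26 = -16
STORE_FAST u → u=-16
LOAD_FAST_LOAD_FAST b,b → push 17,17
BINARY_OP * → 17 * 17 = 289
LOAD_FAST_LOAD_FAST a,a → push 26,26
BINARY_OP * → 26 * 26 = 676
BINARY_OP + → 289 + 676 = 965
STORE_FAST k → k=965
LOAD_CONST → push 0
STORE_FAST i → i=0
LOAD_FAST i → push 0
LOAD_CONST → push 5
COMPARE_OP bool(<) → 0 vs 5 = True
POP_JUMP_IF_FALSE → pop True; no jump
LOAD_FAST_LOAD_FAST u,i → push -16,0
BINARY_OP * → -16 * 0 = 0
STORE_FAST u → u=0
LOAD_FAST i → push 0
LOAD_CONST → push 1
BINARY_OP + → 0 + 1 = 1
STORE_FAST i → i=1
LOAD_FAST i → push 1
LOAD_CONST → push 5
COMPARE_OP bool(<) → 1 vs 5 = True
POP_JUMP_IF_FALSE → pop True; no jump
LOAD_FAST_LOAD_FAST u,i → push 0,1
BINARY_OP * → 0 * 1 = 0
STORE_FAST u → u=0
LOAD_FAST i → push 1
LOAD_CONST → push 1
BINARY_OP + → 1 + 1 = 2
STORE_FAST i → i=2
LOAD_FAST i → push 2
LOAD_CONST → push 5
COMPARE_OP bool(<) → 2 vs 5 = True
POP_JUMP_IF_FALSE → pop True; no jump
LOAD_FAST_LOAD_FAST u,i → push 0,2
BINARY_OP * → 0 * 2 = 0
STORE_FAST u → u=0
LOAD_FAST i → push 2
LOAD_CONST → push 1
BINARY_OP + → 2 + 1 = 3
STORE_FAST i → i=3
LOAD_FAST i → push 3
LOAD_CONST → push 5
COMPARE_OP bool(<) → 3 vs 5 = True
POP_JUMP_IF_FALSE → pop True; no jump
LOAD_FAST_LOAD_FAST u,i → push 0,3
BINARY_OP * → 0 * 3 = 0
STORE_FAST u → u=0
LOAD_FAST i → push 3
LOAD_CONST → push 1
BINARY_OP + → 3 + 1 = 4
STORE_FAST i → i=4
LOAD_FAST i → push 4
LOAD_CONST → push 5
COMPARE_OP bool(<) → 4 vs 5 = True
POP_JUMP_IF_FALSE → pop True; no jump
LOAD_FAST_LOAD_FAST u,i → push 0,4
BINARY_OP * → 0 * 4 = 0
STORE_FAST u → u=0
LOAD_FAST i → push 4
LOAD_CONST → push 1
BINARY_OP + → 4 + 1 = 5
STORE_FAST i → i=5
LOAD_FAST i → push 5
LOAD_CONST → push 5
COMPARE_OP bool(<) → 5 vs 5 = False
POP_JUMP_IF_FALSE → pop False; jump
LOAD_FAST u → push 0
RETURN_VALUE → return 0.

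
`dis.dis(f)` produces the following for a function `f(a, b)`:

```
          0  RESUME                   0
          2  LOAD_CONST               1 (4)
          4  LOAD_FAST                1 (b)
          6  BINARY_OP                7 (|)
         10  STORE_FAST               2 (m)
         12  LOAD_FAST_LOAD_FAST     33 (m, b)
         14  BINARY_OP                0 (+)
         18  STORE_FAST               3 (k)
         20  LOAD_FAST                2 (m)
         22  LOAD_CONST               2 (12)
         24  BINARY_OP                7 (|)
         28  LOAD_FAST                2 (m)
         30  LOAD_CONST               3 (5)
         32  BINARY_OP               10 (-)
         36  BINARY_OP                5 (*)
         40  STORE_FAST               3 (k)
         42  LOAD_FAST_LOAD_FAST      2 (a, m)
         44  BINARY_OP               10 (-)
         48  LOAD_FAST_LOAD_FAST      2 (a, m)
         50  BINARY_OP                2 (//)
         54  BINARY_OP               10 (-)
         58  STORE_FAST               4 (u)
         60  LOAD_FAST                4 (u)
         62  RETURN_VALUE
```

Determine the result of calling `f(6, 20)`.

-14

LOAD_CONST → push 4. Stack: [4]
LOAD_FAST b → push 20. Stack: [4, 20]
BINARY_OP | → 4 | 20 = 20. Stack: [20]
STORE_FAST m → m=20. Stack: []
LOAD_FAST_LOAD_FAST m,b → push 20,20. Stack: [20, 20]
BINARY_OP + → 20 + 20 = 40. Stack: [40]
STORE_FAST k → k=40. Stack: []
LOAD_FAST m → push 20. Stack: [20]
LOAD_CONST → push 12. Stack: [20, 12]
BINARY_OP | → 20 | 12 = 28. Stack: [28]
LOAD_FAST m → push 20. Stack: [28, 20]
LOAD_CONST → push 5. Stack: [28, 20, 5]
BINARY_OP - → 20 - 5 = 15. Stack: [28, 15]
BINARY_OP * → 28 * 15 = 420. Stack: [420]
STORE_FAST k → k=420. Stack: []
LOAD_FAST_LOAD_FAST a,m → push 6,20. Stack: [6, 20]
BINARY_OP - → 6 - 20 = -14. Stack: [-14]
LOAD_FAST_LOAD_FAST a,m → push 6,20. Stack: [-14, 6, 20]
BINARY_OP // → 6 // 20 = 0. Stack: [-14, 0]
BINARY_OP - → -14 - 0 = -14. Stack: [-14]
STORE_FAST u → u=-14. Stack: []
LOAD_FAST u → push -14. Stack: [-14]
RETURN_VALUE → return -14.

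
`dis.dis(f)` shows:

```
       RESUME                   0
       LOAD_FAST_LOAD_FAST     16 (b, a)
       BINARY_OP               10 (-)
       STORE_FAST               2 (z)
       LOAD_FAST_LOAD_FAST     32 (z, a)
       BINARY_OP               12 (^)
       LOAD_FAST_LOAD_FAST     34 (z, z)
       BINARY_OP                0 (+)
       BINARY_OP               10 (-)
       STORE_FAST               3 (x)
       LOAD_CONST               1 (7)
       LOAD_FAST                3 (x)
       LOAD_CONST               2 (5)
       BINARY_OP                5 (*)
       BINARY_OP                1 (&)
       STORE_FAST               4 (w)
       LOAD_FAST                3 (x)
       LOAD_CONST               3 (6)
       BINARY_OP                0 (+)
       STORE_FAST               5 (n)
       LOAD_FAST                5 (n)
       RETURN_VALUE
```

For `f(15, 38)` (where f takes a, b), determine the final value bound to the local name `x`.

LOAD_FAST_LOAD_FAST b,a → push 38,15. Stack: [38, 15]
BINARY_OP - → 38 - 15 = 23. Stack: [23]
STORE_FAST z → z=23. Stack: []
LOAD_FAST_LOAD_FAST z,a → push 23,15. Stack: [23, 15]
BINARY_OP ^ → 23 ^ 15 = 24. Stack: [24]
LOAD_FAST_LOAD_FAST z,z → push 23,23. Stack: [24, 23, 23]
BINARY_OP + → 23 + 23 = 46. Stack: [24, 46]
BINARY_OP - → 24 - 46 = -22. Stack: [-22]
STORE_FAST x → x=-22. Stack: []
LOAD_CONST → push 7. Stack: [7]
LOAD_FAST x → push -22. Stack: [7, -22]
LOAD_CONST → push 5. Stack: [7, -22, 5]
BINARY_OP * → -22 * 5 = -110. Stack: [7, -110]
BINARY_OP & → 7 & -110 = 2. Stack: [2]
STORE_FAST w → w=2. Stack: []
LOAD_FAST x → push -22. Stack: [-22]
LOAD_CONST → push 6. Stack: [-22, 6]
BINARY_OP + → -22 + 6 = -16. Stack: [-16]
STORE_FAST n → n=-16. Stack: []
LOAD_FAST n → push -16. Stack: [-16]
RETURN_VALUE → return -16.

-22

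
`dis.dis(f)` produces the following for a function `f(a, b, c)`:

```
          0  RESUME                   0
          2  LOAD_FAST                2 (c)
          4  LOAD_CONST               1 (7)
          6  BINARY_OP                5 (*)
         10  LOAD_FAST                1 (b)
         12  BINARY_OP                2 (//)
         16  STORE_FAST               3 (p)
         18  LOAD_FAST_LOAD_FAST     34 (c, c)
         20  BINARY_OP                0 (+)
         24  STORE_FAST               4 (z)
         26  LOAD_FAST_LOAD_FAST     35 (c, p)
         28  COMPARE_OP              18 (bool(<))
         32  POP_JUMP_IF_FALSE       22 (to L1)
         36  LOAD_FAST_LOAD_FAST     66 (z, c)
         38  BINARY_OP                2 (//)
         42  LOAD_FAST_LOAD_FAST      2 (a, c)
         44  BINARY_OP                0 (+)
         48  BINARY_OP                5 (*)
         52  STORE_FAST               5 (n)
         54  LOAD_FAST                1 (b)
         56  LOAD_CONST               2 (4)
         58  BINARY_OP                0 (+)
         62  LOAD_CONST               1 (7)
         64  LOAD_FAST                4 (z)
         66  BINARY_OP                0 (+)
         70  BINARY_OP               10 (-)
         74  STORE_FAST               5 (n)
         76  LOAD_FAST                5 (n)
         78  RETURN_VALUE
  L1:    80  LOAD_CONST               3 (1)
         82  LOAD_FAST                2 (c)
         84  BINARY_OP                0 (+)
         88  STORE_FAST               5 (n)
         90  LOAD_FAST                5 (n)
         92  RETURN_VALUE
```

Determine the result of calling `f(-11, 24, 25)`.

LOAD_FAST c → push 25. Stack: [25]
LOAD_CONST → push 7. Stack: [25, 7]
BINARY_OP * → 25 * 7 = 175. Stack: [175]
LOAD_FAST b → push 24. Stack: [175, 24]
BINARY_OP // → 175 // 24 = 7. Stack: [7]
STORE_FAST p → p=7. Stack: []
LOAD_FAST_LOAD_FAST c,c → push 25,25. Stack: [25, 25]
BINARY_OP + → 25 + 25 = 50. Stack: [50]
STORE_FAST z → z=50. Stack: []
LOAD_FAST_LOAD_FAST c,p → push 25,7. Stack: [25, 7]
COMPARE_OP bool(<) → 25 vs 7 = False. Stack: [False]
POP_JUMP_IF_FALSE → pop False; jump. Stack: []
LOAD_CONST → push 1. Stack: [1]
LOAD_FAST c → push 25. Stack: [1, 25]
BINARY_OP + → 1 + 25 = 26. Stack: [26]
STORE_FAST n → n=26. Stack: []
LOAD_FAST n → push 26. Stack: [26]
RETURN_VALUE → return 26.

26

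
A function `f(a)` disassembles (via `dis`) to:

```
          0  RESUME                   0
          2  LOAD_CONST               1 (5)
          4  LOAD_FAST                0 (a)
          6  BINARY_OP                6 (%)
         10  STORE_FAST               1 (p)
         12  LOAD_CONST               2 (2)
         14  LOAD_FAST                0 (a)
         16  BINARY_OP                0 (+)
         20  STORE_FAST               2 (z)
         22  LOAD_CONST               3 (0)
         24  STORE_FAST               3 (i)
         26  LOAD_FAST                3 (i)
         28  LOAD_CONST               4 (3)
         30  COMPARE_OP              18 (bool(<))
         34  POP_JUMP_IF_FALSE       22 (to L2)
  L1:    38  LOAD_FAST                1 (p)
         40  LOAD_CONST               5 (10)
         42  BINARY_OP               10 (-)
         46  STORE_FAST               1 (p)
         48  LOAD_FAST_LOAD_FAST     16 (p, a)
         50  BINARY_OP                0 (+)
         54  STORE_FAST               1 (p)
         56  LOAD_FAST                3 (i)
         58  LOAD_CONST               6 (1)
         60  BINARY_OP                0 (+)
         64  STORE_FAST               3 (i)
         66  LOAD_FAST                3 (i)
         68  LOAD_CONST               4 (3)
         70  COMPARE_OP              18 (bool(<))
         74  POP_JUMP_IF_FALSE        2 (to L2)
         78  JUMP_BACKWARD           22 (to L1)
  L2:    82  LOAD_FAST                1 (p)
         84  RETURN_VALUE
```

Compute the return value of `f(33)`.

LOAD_CONST → push 5. Stack: [5]
LOAD_FAST a → push 33. Stack: [5, 33]
BINARY_OP % → 5 % 33 = 5. Stack: [5]
STORE_FAST p → p=5. Stack: []
LOAD_CONST → push 2. Stack: [2]
LOAD_FAST a → push 33. Stack: [2, 33]
BINARY_OP + → 2 + 33 = 35. Stack: [35]
STORE_FAST z → z=35. Stack: []
LOAD_CONST → push 0. Stack: [0]
STORE_FAST i → i=0. Stack: []
LOAD_FAST i → push 0. Stack: [0]
LOAD_CONST → push 3. Stack: [0, 3]
COMPARE_OP bool(<) → 0 vs 3 = True. Stack: [True]
POP_JUMP_IF_FALSE → pop True; no jump. Stack: []
LOAD_FAST p → push 5. Stack: [5]
LOAD_CONST → push 10. Stack: [5, 10]
BINARY_OP - → 5 - 10 = -5. Stack: [-5]
STORE_FAST p → p=-5. Stack: []
LOAD_FAST_LOAD_FAST p,a → push -5,33. Stack: [-5, 33]
BINARY_OP + → -5 + 33 = 28. Stack: [28]
STORE_FAST p → p=28. Stack: []
LOAD_FAST i → push 0. Stack: [0]
LOAD_CONST → push 1. Stack: [0, 1]
BINARY_OP + → 0 + 1 = 1. Stack: [1]
STORE_FAST i → i=1. Stack: []
LOAD_FAST i → push 1. Stack: [1]
LOAD_CONST → push 3. Stack: [1, 3]
COMPARE_OP bool(<) → 1 vs 3 = True. Stack: [True]
POP_JUMP_IF_FALSE → pop True; no jump. Stack: []
LOAD_FAST p → push 28. Stack: [28]
LOAD_CONST → push 10. Stack: [28, 10]
BINARY_OP - → 28 - 10 = 18. Stack: [18]
STORE_FAST p → p=18. Stack: []
LOAD_FAST_LOAD_FAST p,a → push 18,33. Stack: [18, 33]
BINARY_OP + → 18 + 33 = 51. Stack: [51]
STORE_FAST p → p=51. Stack: []
LOAD_FAST i → push 1. Stack: [1]
LOAD_CONST → push 1. Stack: [1, 1]
BINARY_OP + → 1 + 1 = 2. Stack: [2]
STORE_FAST i → i=2. Stack: []
LOAD_FAST i → push 2. Stack: [2]
LOAD_CONST → push 3. Stack: [2, 3]
COMPARE_OP bool(<) → 2 vs 3 = True. Stack: [True]
POP_JUMP_IF_FALSE → pop True; no jump. Stack: []
LOAD_FAST p → push 51. Stack: [51]
LOAD_CONST → push 10. Stack: [51, 10]
BINARY_OP - → 51 - 10 = 41. Stack: [41]
STORE_FAST p → p=41. Stack: []
LOAD_FAST_LOAD_FAST p,a → push 41,33. Stack: [41, 33]
BINARY_OP + → 41 + 33 = 74. Stack: [74]
STORE_FAST p → p=74. Stack: []
LOAD_FAST i → push 2. Stack: [2]
LOAD_CONST → push 1. Stack: [2, 1]
BINARY_OP + → 2 + 1 = 3. Stack: [3]
STORE_FAST i → i=3. Stack: []
LOAD_FAST i → push 3. Stack: [3]
LOAD_CONST → push 3. Stack: [3, 3]
COMPARE_OP bool(<) → 3 vs 3 = False. Stack: [False]
POP_JUMP_IF_FALSE → pop False; jump. Stack: []
LOAD_FAST p → push 74. Stack: [74]
RETURN_VALUE → return 74.

74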